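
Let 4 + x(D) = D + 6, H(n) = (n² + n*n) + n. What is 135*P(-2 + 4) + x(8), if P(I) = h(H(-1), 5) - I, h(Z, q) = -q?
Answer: -935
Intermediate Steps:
H(n) = n + 2*n² (H(n) = (n² + n²) + n = 2*n² + n = n + 2*n²)
x(D) = 2 + D (x(D) = -4 + (D + 6) = -4 + (6 + D) = 2 + D)
P(I) = -5 - I (P(I) = -1*5 - I = -5 - I)
135*P(-2 + 4) + x(8) = 135*(-5 - (-2 + 4)) + (2 + 8) = 135*(-5 - 1*2) + 10 = 135*(-5 - 2) + 10 = 135*(-7) + 10 = -945 + 10 = -935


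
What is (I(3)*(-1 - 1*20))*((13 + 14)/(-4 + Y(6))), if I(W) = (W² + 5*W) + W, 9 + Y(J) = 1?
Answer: 5103/4 ≈ 1275.8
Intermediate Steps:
Y(J) = -8 (Y(J) = -9 + 1 = -8)
I(W) = W² + 6*W
(I(3)*(-1 - 1*20))*((13 + 14)/(-4 + Y(6))) = ((3*(6 + 3))*(-1 - 1*20))*((13 + 14)/(-4 - 8)) = ((3*9)*(-1 - 20))*(27/(-12)) = (27*(-21))*(27*(-1/12)) = -567*(-9/4) = 5103/4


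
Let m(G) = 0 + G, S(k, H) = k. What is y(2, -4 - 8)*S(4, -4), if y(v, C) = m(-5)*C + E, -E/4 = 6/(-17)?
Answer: 4176/17 ≈ 245.65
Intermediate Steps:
E = 24/17 (E = -24/(-17) = -24*(-1)/17 = -4*(-6/17) = 24/17 ≈ 1.4118)
m(G) = G
y(v, C) = 24/17 - 5*C (y(v, C) = -5*C + 24/17 = 24/17 - 5*C)
y(2, -4 - 8)*S(4, -4) = (24/17 - 5*(-4 - 8))*4 = (24/17 - 5*(-12))*4 = (24/17 + 60)*4 = (1044/17)*4 = 4176/17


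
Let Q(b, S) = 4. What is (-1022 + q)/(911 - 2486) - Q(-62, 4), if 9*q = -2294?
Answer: -45208/14175 ≈ -3.1893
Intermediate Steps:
q = -2294/9 (q = (1/9)*(-2294) = -2294/9 ≈ -254.89)
(-1022 + q)/(911 - 2486) - Q(-62, 4) = (-1022 - 2294/9)/(911 - 2486) - 1*4 = -11492/9/(-1575) - 4 = -11492/9*(-1/1575) - 4 = 11492/14175 - 4 = -45208/14175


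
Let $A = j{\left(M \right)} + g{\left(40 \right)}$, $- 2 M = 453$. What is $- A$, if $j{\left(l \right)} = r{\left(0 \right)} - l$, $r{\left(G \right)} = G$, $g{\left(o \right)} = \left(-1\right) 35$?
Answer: $- \frac{383}{2} \approx -191.5$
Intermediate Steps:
$g{\left(o \right)} = -35$
$M = - \frac{453}{2}$ ($M = \left(- \frac{1}{2}\right) 453 = - \frac{453}{2} \approx -226.5$)
$j{\left(l \right)} = - l$ ($j{\left(l \right)} = 0 - l = - l$)
$A = \frac{383}{2}$ ($A = \left(-1\right) \left(- \frac{453}{2}\right) - 35 = \frac{453}{2} - 35 = \frac{383}{2} \approx 191.5$)
$- A = \left(-1\right) \frac{383}{2} = - \frac{383}{2}$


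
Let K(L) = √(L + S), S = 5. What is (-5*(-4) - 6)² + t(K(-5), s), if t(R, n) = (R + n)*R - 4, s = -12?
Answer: 192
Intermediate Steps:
K(L) = √(5 + L) (K(L) = √(L + 5) = √(5 + L))
t(R, n) = -4 + R*(R + n) (t(R, n) = R*(R + n) - 4 = -4 + R*(R + n))
(-5*(-4) - 6)² + t(K(-5), s) = (-5*(-4) - 6)² + (-4 + (√(5 - 5))² + √(5 - 5)*(-12)) = (20 - 6)² + (-4 + (√0)² + √0*(-12)) = 14² + (-4 + 0² + 0*(-12)) = 196 + (-4 + 0 + 0) = 196 - 4 = 192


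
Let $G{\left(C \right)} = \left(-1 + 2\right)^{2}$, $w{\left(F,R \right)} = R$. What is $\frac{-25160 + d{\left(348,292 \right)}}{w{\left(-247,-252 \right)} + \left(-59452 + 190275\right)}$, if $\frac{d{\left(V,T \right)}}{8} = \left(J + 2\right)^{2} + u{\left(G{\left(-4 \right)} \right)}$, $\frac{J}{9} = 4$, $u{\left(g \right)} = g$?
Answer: $- \frac{13600}{130571} \approx -0.10416$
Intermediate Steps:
$G{\left(C \right)} = 1$ ($G{\left(C \right)} = 1^{2} = 1$)
$J = 36$ ($J = 9 \cdot 4 = 36$)
$d{\left(V,T \right)} = 11560$ ($d{\left(V,T \right)} = 8 \left(\left(36 + 2\right)^{2} + 1\right) = 8 \left(38^{2} + 1\right) = 8 \left(1444 + 1\right) = 8 \cdot 1445 = 11560$)
$\frac{-25160 + d{\left(348,292 \right)}}{w{\left(-247,-252 \right)} + \left(-59452 + 190275\right)} = \frac{-25160 + 11560}{-252 + \left(-59452 + 190275\right)} = - \frac{13600}{-252 + 130823} = - \frac{13600}{130571}$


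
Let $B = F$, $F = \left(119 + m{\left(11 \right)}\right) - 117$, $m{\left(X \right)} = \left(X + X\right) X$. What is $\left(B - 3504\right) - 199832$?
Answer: $-203092$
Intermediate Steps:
$m{\left(X \right)} = 2 X^{2}$ ($m{\left(X \right)} = 2 X X = 2 X^{2}$)
$F = 244$ ($F = \left(119 + 2 \cdot 11^{2}\right) - 117 = \left(119 + 2 \cdot 121\right) - 117 = \left(119 + 242\right) - 117 = 361 - 117 = 244$)
$B = 244$
$\left(B - 3504\right) - 199832 = \left(244 - 3504\right) - 199832 = -3260 - 199832 = -203092$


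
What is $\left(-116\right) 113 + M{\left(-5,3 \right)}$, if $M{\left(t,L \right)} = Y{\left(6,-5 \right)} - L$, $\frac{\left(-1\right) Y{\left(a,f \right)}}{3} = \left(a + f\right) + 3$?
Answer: $-13123$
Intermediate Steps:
$Y{\left(a,f \right)} = -9 - 3 a - 3 f$ ($Y{\left(a,f \right)} = - 3 \left(\left(a + f\right) + 3\right) = - 3 \left(3 + a + f\right) = -9 - 3 a - 3 f$)
$M{\left(t,L \right)} = -12 - L$ ($M{\left(t,L \right)} = \left(-9 - 18 - -15\right) - L = \left(-9 - 18 + 15\right) - L = -12 - L$)
$\left(-116\right) 113 + M{\left(-5,3 \right)} = \left(-116\right) 113 - 15 = -13108 - 15 = -13123$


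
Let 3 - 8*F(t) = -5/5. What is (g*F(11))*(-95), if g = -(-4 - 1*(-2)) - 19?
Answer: 1615/2 ≈ 807.50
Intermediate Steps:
F(t) = ½ (F(t) = 3/8 - (-5)/(8*5) = 3/8 - ⅛*(-1) = 3/8 + ⅛ = ½)
g = -17 (g = -(-4 + 2) - 19 = -1*(-2) - 19 = 2 - 19 = -17)
(g*F(11))*(-95) = -17*½*(-95) = -17/2*(-95) = 1615/2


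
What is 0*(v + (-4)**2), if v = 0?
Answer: 0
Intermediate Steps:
0*(v + (-4)**2) = 0*(0 + (-4)**2) = 0*(0 + 16) = 0*16 = 0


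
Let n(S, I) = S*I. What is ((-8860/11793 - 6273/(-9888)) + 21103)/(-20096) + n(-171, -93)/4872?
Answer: 351080196160375/158568588939264 ≈ 2.2141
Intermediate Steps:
n(S, I) = I*S
((-8860/11793 - 6273/(-9888)) + 21103)/(-20096) + n(-171, -93)/4872 = ((-8860/11793 - 6273/(-9888)) + 21103)/(-20096) - 93*(-171)/4872 = ((-8860*1/11793 - 6273*(-1/9888)) + 21103)*(-1/20096) + 15903*(1/4872) = ((-8860/11793 + 2091/3296) + 21103)*(-1/20096) + 5301/1624 = (-4543397/38869728 + 21103)*(-1/20096) + 5301/1624 = (820263326587/38869728)*(-1/20096) + 5301/1624 = -820263326587/781126053888 + 5301/1624 = 351080196160375/158568588939264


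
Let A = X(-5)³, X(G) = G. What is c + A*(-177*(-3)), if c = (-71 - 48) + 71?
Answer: -66423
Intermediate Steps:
A = -125 (A = (-5)³ = -125)
c = -48 (c = -119 + 71 = -48)
c + A*(-177*(-3)) = -48 - (-22125)*(-3) = -48 - 125*531 = -48 - 66375 = -66423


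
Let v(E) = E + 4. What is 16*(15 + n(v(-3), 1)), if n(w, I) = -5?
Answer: 160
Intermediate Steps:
v(E) = 4 + E
16*(15 + n(v(-3), 1)) = 16*(15 - 5) = 16*10 = 160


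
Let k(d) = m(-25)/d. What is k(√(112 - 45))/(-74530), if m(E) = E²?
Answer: -125*√67/998702 ≈ -0.0010245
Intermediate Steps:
k(d) = 625/d (k(d) = (-25)²/d = 625/d)
k(√(112 - 45))/(-74530) = (625/(√(112 - 45)))/(-74530) = (625/(√67))*(-1/74530) = (625*(√67/67))*(-1/74530) = (625*√67/67)*(-1/74530) = -125*√67/998702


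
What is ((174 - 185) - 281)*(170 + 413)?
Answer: -170236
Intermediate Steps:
((174 - 185) - 281)*(170 + 413) = (-11 - 281)*583 = -292*583 = -170236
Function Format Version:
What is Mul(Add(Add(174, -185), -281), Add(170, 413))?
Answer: -170236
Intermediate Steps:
Mul(Add(Add(174, -185), -281), Add(170, 413)) = Mul(Add(-11, -281), 583) = Mul(-292, 583) = -170236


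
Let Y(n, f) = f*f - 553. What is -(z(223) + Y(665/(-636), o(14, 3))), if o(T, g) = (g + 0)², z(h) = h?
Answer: 249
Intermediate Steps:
o(T, g) = g²
Y(n, f) = -553 + f² (Y(n, f) = f² - 553 = -553 + f²)
-(z(223) + Y(665/(-636), o(14, 3))) = -(223 + (-553 + (3²)²)) = -(223 + (-553 + 9²)) = -(223 + (-553 + 81)) = -(223 - 472) = -1*(-249) = 249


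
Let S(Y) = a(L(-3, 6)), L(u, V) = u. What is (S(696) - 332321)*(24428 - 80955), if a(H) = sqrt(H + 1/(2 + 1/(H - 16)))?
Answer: 18785109167 - 113054*I*sqrt(851)/37 ≈ 1.8785e+10 - 89135.0*I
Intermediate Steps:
a(H) = sqrt(H + 1/(2 + 1/(-16 + H)))
S(Y) = 2*I*sqrt(851)/37 (S(Y) = sqrt((-16 - 3 - 3*(-31 + 2*(-3)))/(-31 + 2*(-3))) = sqrt((-16 - 3 - 3*(-31 - 6))/(-31 - 6)) = sqrt((-16 - 3 - 3*(-37))/(-37)) = sqrt(-(-16 - 3 + 111)/37) = sqrt(-1/37*92) = sqrt(-92/37) = 2*I*sqrt(851)/37)
(S(696) - 332321)*(24428 - 80955) = (2*I*sqrt(851)/37 - 332321)*(24428 - 80955) = (-332321 + 2*I*sqrt(851)/37)*(-56527) = 18785109167 - 113054*I*sqrt(851)/37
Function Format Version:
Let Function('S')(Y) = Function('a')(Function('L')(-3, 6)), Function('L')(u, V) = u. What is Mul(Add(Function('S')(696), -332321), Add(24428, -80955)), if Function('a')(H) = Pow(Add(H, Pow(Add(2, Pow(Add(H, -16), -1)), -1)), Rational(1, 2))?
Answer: Add(18785109167, Mul(Rational(-113054, 37), I, Pow(851, Rational(1, 2)))) ≈ Add(1.8785e+10, Mul(-89135., I))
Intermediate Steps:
Function('a')(H) = Pow(Add(H, Pow(Add(2, Pow(Add(-16, H), -1)), -1)), Rational(1, 2))
Function('S')(Y) = Mul(Rational(2, 37), I, Pow(851, Rational(1, 2))) (Function('S')(Y) = Pow(Mul(Pow(Add(-31, Mul(2, -3)), -1), Add(-16, -3, Mul(-3, Add(-31, Mul(2, -3))))), Rational(1, 2)) = Pow(Mul(Pow(Add(-31, -6), -1), Add(-16, -3, Mul(-3, Add(-31, -6)))), Rational(1, 2)) = Pow(Mul(Pow(-37, -1), Add(-16, -3, Mul(-3, -37))), Rational(1, 2)) = Pow(Mul(Rational(-1, 37), Add(-16, -3, 111)), Rational(1, 2)) = Pow(Mul(Rational(-1, 37), 92), Rational(1, 2)) = Pow(Rational(-92, 37), Rational(1, 2)) = Mul(Rational(2, 37), I, Pow(851, Rational(1, 2))))
Mul(Add(Function('S')(696), -332321), Add(24428, -80955)) = Mul(Add(Mul(Rational(2, 37), I, Pow(851, Rational(1, 2))), -332321), Add(24428, -80955)) = Mul(Add(-332321, Mul(Rational(2, 37), I, Pow(851, Rational(1, 2)))), -56527) = Add(18785109167, Mul(Rational(-113054, 37), I, Pow(851, Rational(1, 2))))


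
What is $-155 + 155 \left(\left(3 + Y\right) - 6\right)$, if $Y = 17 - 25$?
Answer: $-1860$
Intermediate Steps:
$Y = -8$ ($Y = 17 - 25 = -8$)
$-155 + 155 \left(\left(3 + Y\right) - 6\right) = -155 + 155 \left(\left(3 - 8\right) - 6\right) = -155 + 155 \left(-5 - 6\right) = -155 + 155 \left(-11\right) = -155 - 1705 = -1860$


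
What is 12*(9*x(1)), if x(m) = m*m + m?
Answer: 216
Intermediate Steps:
x(m) = m + m² (x(m) = m² + m = m + m²)
12*(9*x(1)) = 12*(9*(1*(1 + 1))) = 12*(9*(1*2)) = 12*(9*2) = 12*18 = 216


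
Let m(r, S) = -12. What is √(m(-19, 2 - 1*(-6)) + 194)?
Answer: √182 ≈ 13.491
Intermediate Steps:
√(m(-19, 2 - 1*(-6)) + 194) = √(-12 + 194) = √182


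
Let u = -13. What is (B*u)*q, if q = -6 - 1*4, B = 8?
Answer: 1040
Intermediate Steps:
q = -10 (q = -6 - 4 = -10)
(B*u)*q = (8*(-13))*(-10) = -104*(-10) = 1040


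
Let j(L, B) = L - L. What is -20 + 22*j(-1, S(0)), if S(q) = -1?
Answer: -20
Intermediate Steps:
j(L, B) = 0
-20 + 22*j(-1, S(0)) = -20 + 22*0 = -20 + 0 = -20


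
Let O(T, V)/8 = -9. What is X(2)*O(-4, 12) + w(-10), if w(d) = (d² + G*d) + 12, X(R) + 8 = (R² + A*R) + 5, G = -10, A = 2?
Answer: -148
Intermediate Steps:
O(T, V) = -72 (O(T, V) = 8*(-9) = -72)
X(R) = -3 + R² + 2*R (X(R) = -8 + ((R² + 2*R) + 5) = -8 + (5 + R² + 2*R) = -3 + R² + 2*R)
w(d) = 12 + d² - 10*d (w(d) = (d² - 10*d) + 12 = 12 + d² - 10*d)
X(2)*O(-4, 12) + w(-10) = (-3 + 2² + 2*2)*(-72) + (12 + (-10)² - 10*(-10)) = (-3 + 4 + 4)*(-72) + (12 + 100 + 100) = 5*(-72) + 212 = -360 + 212 = -148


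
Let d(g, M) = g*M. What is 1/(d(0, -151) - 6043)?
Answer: -1/6043 ≈ -0.00016548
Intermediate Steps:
d(g, M) = M*g
1/(d(0, -151) - 6043) = 1/(-151*0 - 6043) = 1/(0 - 6043) = 1/(-6043) = -1/6043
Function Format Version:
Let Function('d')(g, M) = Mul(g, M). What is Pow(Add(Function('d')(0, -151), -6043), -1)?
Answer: Rational(-1, 6043) ≈ -0.00016548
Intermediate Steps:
Function('d')(g, M) = Mul(M, g)
Pow(Add(Function('d')(0, -151), -6043), -1) = Pow(Add(Mul(-151, 0), -6043), -1) = Pow(Add(0, -6043), -1) = Pow(-6043, -1) = Rational(-1, 6043)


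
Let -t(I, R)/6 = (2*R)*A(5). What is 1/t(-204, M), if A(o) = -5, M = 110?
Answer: 1/6600 ≈ 0.00015152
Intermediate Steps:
t(I, R) = 60*R (t(I, R) = -6*2*R*(-5) = -(-60)*R = 60*R)
1/t(-204, M) = 1/(60*110) = 1/6600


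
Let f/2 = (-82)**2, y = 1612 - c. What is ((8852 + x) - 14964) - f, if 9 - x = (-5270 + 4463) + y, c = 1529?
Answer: -18827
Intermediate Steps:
y = 83 (y = 1612 - 1*1529 = 1612 - 1529 = 83)
x = 733 (x = 9 - ((-5270 + 4463) + 83) = 9 - (-807 + 83) = 9 - 1*(-724) = 9 + 724 = 733)
f = 13448 (f = 2*(-82)**2 = 2*6724 = 13448)
((8852 + x) - 14964) - f = ((8852 + 733) - 14964) - 1*13448 = (9585 - 14964) - 13448 = -5379 - 13448 = -18827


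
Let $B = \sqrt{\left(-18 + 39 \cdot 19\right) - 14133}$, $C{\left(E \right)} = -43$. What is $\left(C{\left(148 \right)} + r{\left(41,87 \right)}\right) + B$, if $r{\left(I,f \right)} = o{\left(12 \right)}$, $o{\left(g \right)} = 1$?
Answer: $-42 + 3 i \sqrt{1490} \approx -42.0 + 115.8 i$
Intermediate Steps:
$r{\left(I,f \right)} = 1$
$B = 3 i \sqrt{1490}$ ($B = \sqrt{\left(-18 + 741\right) - 14133} = \sqrt{723 - 14133} = \sqrt{-13410} = 3 i \sqrt{1490} \approx 115.8 i$)
$\left(C{\left(148 \right)} + r{\left(41,87 \right)}\right) + B = \left(-43 + 1\right) + 3 i \sqrt{1490} = -42 + 3 i \sqrt{1490}$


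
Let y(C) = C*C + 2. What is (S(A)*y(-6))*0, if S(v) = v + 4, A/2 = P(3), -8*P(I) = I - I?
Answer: 0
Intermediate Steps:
y(C) = 2 + C² (y(C) = C² + 2 = 2 + C²)
P(I) = 0 (P(I) = -(I - I)/8 = -⅛*0 = 0)
A = 0 (A = 2*0 = 0)
S(v) = 4 + v
(S(A)*y(-6))*0 = ((4 + 0)*(2 + (-6)²))*0 = (4*(2 + 36))*0 = (4*38)*0 = 152*0 = 0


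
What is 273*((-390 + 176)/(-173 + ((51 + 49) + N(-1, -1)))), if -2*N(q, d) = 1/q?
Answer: 116844/145 ≈ 805.82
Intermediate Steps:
N(q, d) = -1/(2*q)
273*((-390 + 176)/(-173 + ((51 + 49) + N(-1, -1)))) = 273*((-390 + 176)/(-173 + ((51 + 49) - ½/(-1)))) = 273*(-214/(-173 + (100 - ½*(-1)))) = 273*(-214/(-173 + (100 + ½))) = 273*(-214/(-173 + 201/2)) = 273*(-214/(-145/2)) = 273*(-214*(-2/145)) = 273*(428/145) = 116844/145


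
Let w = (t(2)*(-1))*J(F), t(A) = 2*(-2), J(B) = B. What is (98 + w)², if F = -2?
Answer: 8100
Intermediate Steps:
t(A) = -4
w = -8 (w = -4*(-1)*(-2) = 4*(-2) = -8)
(98 + w)² = (98 - 8)² = 90² = 8100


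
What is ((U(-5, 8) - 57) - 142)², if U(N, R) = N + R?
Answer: 38416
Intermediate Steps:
((U(-5, 8) - 57) - 142)² = (((-5 + 8) - 57) - 142)² = ((3 - 57) - 142)² = (-54 - 142)² = (-196)² = 38416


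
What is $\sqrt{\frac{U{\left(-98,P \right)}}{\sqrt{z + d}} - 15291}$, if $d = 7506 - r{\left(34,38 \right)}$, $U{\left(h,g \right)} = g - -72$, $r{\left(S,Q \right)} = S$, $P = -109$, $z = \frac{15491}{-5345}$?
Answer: $\frac{\sqrt{-24370703284523255091 - 1477126913 \sqrt{213384955405}}}{39922349} \approx 123.66 i$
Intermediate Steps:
$z = - \frac{15491}{5345}$ ($z = 15491 \left(- \frac{1}{5345}\right) = - \frac{15491}{5345} \approx -2.8982$)
$U{\left(h,g \right)} = 72 + g$ ($U{\left(h,g \right)} = g + 72 = 72 + g$)
$d = 7472$ ($d = 7506 - 34 = 7472$)
$\sqrt{\frac{U{\left(-98,P \right)}}{\sqrt{z + d}} - 15291} = \sqrt{\frac{72 - 109}{\sqrt{- \frac{15491}{5345} + 7472}} - 15291} = \sqrt{- \frac{37}{\sqrt{\frac{39922349}{5345}}} - 15291} = \sqrt{- \frac{37}{\frac{1}{5345} \sqrt{213384955405}} - 15291} = \sqrt{- 37 \frac{\sqrt{213384955405}}{39922349} - 15291} = \sqrt{- \frac{37 \sqrt{213384955405}}{39922349} - 15291} = \sqrt{-15291 - \frac{37 \sqrt{213384955405}}{39922349}}$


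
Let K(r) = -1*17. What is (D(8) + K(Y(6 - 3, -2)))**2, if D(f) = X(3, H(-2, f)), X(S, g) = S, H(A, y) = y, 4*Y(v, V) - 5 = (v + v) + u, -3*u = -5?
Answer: 196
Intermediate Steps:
u = 5/3 (u = -1/3*(-5) = 5/3 ≈ 1.6667)
Y(v, V) = 5/3 + v/2 (Y(v, V) = 5/4 + ((v + v) + 5/3)/4 = 5/4 + (2*v + 5/3)/4 = 5/4 + (5/3 + 2*v)/4 = 5/4 + (5/12 + v/2) = 5/3 + v/2)
D(f) = 3
K(r) = -17
(D(8) + K(Y(6 - 3, -2)))**2 = (3 - 17)**2 = (-14)**2 = 196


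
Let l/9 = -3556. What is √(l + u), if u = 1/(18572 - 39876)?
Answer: I*√3631337193742/10652 ≈ 178.9*I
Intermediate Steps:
u = -1/21304 (u = 1/(-21304) = -1/21304 ≈ -4.6940e-5)
l = -32004 (l = 9*(-3556) = -32004)
√(l + u) = √(-32004 - 1/21304) = √(-681813217/21304) = I*√3631337193742/10652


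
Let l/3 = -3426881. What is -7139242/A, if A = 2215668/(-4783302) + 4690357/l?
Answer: 6501393063426275278/837294180247 ≈ 7.7648e+6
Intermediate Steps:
l = -10280643 (l = 3*(-3426881) = -10280643)
A = -837294180247/910655930059 (A = 2215668/(-4783302) + 4690357/(-10280643) = 2215668*(-1/4783302) + 4690357*(-1/10280643) = -369278/797217 - 4690357/10280643 = -837294180247/910655930059 ≈ -0.91944)
-7139242/A = -7139242/(-837294180247/910655930059) = -7139242*(-910655930059/837294180247) = 6501393063426275278/837294180247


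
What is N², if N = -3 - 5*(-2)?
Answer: 49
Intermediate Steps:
N = 7 (N = -3 + 10 = 7)
N² = 7² = 49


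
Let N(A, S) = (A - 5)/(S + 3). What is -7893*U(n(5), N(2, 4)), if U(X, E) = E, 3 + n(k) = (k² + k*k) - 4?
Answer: 23679/7 ≈ 3382.7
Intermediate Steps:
N(A, S) = (-5 + A)/(3 + S)
n(k) = -7 + 2*k² (n(k) = -3 + ((k² + k*k) - 4) = -3 + ((k² + k²) - 4) = -3 + (2*k² - 4) = -3 + (-4 + 2*k²) = -7 + 2*k²)
-7893*U(n(5), N(2, 4)) = -7893*(-5 + 2)/(3 + 4) = -7893*(-3)/7 = -7893*(-3/7) = 23679/7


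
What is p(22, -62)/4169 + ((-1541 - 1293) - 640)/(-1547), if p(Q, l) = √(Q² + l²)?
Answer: 3474/1547 + 2*√1082/4169 ≈ 2.2614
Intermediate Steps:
p(22, -62)/4169 + ((-1541 - 1293) - 640)/(-1547) = √(22² + (-62)²)/4169 + ((-1541 - 1293) - 640)/(-1547) = √(484 + 3844)*(1/4169) + (-2834 - 640)*(-1/1547) = √4328*(1/4169) - 3474*(-1/1547) = (2*√1082)*(1/4169) + 3474/1547 = 2*√1082/4169 + 3474/1547 = 3474/1547 + 2*√1082/4169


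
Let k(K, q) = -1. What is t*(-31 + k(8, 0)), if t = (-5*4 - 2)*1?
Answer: 704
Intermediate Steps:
t = -22 (t = (-20 - 2)*1 = -22*1 = -22)
t*(-31 + k(8, 0)) = -22*(-31 - 1) = -22*(-32) = 704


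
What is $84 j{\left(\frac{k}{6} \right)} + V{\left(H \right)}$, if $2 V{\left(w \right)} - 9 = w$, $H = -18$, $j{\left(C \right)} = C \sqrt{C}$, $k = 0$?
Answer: $- \frac{9}{2} \approx -4.5$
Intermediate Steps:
$j{\left(C \right)} = C^{\frac{3}{2}}$
$V{\left(w \right)} = \frac{9}{2} + \frac{w}{2}$
$84 j{\left(\frac{k}{6} \right)} + V{\left(H \right)} = 84 \left(\frac{0}{6}\right)^{\frac{3}{2}} + \left(\frac{9}{2} + \frac{1}{2} \left(-18\right)\right) = 84 \left(0 \cdot \frac{1}{6}\right)^{\frac{3}{2}} + \left(\frac{9}{2} - 9\right) = 84 \cdot 0^{\frac{3}{2}} - \frac{9}{2} = 84 \cdot 0 - \frac{9}{2} = 0 - \frac{9}{2} = - \frac{9}{2}$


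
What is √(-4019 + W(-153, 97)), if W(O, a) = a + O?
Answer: 5*I*√163 ≈ 63.836*I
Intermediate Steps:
W(O, a) = O + a
√(-4019 + W(-153, 97)) = √(-4019 + (-153 + 97)) = √(-4019 - 56) = √(-4075) = 5*I*√163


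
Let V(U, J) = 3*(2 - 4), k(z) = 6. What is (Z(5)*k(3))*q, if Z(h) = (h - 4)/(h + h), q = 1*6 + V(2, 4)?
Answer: 0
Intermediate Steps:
V(U, J) = -6 (V(U, J) = 3*(-2) = -6)
q = 0 (q = 1*6 - 6 = 6 - 6 = 0)
Z(h) = (-4 + h)/(2*h) (Z(h) = (-4 + h)/((2*h)) = (-4 + h)*(1/(2*h)) = (-4 + h)/(2*h))
(Z(5)*k(3))*q = (((1/2)*(-4 + 5)/5)*6)*0 = (((1/2)*(1/5)*1)*6)*0 = ((1/10)*6)*0 = (3/5)*0 = 0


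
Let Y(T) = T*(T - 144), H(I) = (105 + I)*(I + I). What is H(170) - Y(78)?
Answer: 98648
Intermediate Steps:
H(I) = 2*I*(105 + I) (H(I) = (105 + I)*(2*I) = 2*I*(105 + I))
Y(T) = T*(-144 + T)
H(170) - Y(78) = 2*170*(105 + 170) - 78*(-144 + 78) = 2*170*275 - 78*(-66) = 93500 - 1*(-5148) = 93500 + 5148 = 98648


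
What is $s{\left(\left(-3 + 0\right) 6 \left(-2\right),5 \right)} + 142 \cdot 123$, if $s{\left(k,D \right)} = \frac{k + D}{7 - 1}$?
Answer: $\frac{104837}{6} \approx 17473.0$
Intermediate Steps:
$s{\left(k,D \right)} = \frac{D}{6} + \frac{k}{6}$ ($s{\left(k,D \right)} = \frac{D + k}{6} = \left(D + k\right) \frac{1}{6} = \frac{D}{6} + \frac{k}{6}$)
$s{\left(\left(-3 + 0\right) 6 \left(-2\right),5 \right)} + 142 \cdot 123 = \left(\frac{1}{6} \cdot 5 + \frac{\left(-3 + 0\right) 6 \left(-2\right)}{6}\right) + 142 \cdot 123 = \left(\frac{5}{6} + \frac{\left(-3\right) \left(-12\right)}{6}\right) + 17466 = \left(\frac{5}{6} + \frac{1}{6} \cdot 36\right) + 17466 = \left(\frac{5}{6} + 6\right) + 17466 = \frac{41}{6} + 17466 = \frac{104837}{6}$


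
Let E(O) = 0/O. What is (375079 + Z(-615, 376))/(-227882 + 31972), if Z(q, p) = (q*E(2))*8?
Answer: -375079/195910 ≈ -1.9145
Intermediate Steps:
E(O) = 0
Z(q, p) = 0 (Z(q, p) = (q*0)*8 = 0*8 = 0)
(375079 + Z(-615, 376))/(-227882 + 31972) = (375079 + 0)/(-227882 + 31972) = 375079/(-195910) = 375079*(-1/195910) = -375079/195910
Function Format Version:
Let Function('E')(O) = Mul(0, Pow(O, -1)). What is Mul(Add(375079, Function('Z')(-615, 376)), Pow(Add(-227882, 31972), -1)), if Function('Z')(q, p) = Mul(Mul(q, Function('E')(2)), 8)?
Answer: Rational(-375079, 195910) ≈ -1.9145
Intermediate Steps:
Function('E')(O) = 0
Function('Z')(q, p) = 0 (Function('Z')(q, p) = Mul(Mul(q, 0), 8) = Mul(0, 8) = 0)
Mul(Add(375079, Function('Z')(-615, 376)), Pow(Add(-227882, 31972), -1)) = Mul(Add(375079, 0), Pow(Add(-227882, 31972), -1)) = Mul(375079, Pow(-195910, -1)) = Mul(375079, Rational(-1, 195910)) = Rational(-375079, 195910)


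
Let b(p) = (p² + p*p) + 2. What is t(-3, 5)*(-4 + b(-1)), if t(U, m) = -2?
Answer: 0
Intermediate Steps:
b(p) = 2 + 2*p² (b(p) = (p² + p²) + 2 = 2*p² + 2 = 2 + 2*p²)
t(-3, 5)*(-4 + b(-1)) = -2*(-4 + (2 + 2*(-1)²)) = -2*(-4 + (2 + 2*1)) = -2*(-4 + (2 + 2)) = -2*(-4 + 4) = -2*0 = 0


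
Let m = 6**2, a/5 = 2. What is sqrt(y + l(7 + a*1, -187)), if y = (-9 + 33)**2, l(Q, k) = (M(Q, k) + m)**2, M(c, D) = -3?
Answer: 3*sqrt(185) ≈ 40.804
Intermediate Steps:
a = 10 (a = 5*2 = 10)
m = 36
l(Q, k) = 1089 (l(Q, k) = (-3 + 36)**2 = 33**2 = 1089)
y = 576 (y = 24**2 = 576)
sqrt(y + l(7 + a*1, -187)) = sqrt(576 + 1089) = sqrt(1665) = 3*sqrt(185)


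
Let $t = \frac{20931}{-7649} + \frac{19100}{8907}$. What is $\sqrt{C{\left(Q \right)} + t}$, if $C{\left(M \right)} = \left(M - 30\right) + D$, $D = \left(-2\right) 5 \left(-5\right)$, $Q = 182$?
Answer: $\frac{\sqrt{934864835069031267}}{68129643} \approx 14.192$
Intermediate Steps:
$D = 50$ ($D = \left(-10\right) \left(-5\right) = 50$)
$C{\left(M \right)} = 20 + M$ ($C{\left(M \right)} = \left(M - 30\right) + 50 = \left(-30 + M\right) + 50 = 20 + M$)
$t = - \frac{40336517}{68129643}$ ($t = 20931 \left(- \frac{1}{7649}\right) + 19100 \cdot \frac{1}{8907} = - \frac{20931}{7649} + \frac{19100}{8907} = - \frac{40336517}{68129643} \approx -0.59206$)
$\sqrt{C{\left(Q \right)} + t} = \sqrt{\left(20 + 182\right) - \frac{40336517}{68129643}} = \sqrt{202 - \frac{40336517}{68129643}} = \sqrt{\frac{13721851369}{68129643}} = \frac{\sqrt{934864835069031267}}{68129643}$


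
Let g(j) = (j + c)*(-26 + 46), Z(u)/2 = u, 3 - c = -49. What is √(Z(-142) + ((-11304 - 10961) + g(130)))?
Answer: 3*I*√2101 ≈ 137.51*I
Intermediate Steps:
c = 52 (c = 3 - 1*(-49) = 3 + 49 = 52)
Z(u) = 2*u
g(j) = 1040 + 20*j (g(j) = (j + 52)*(-26 + 46) = (52 + j)*20 = 1040 + 20*j)
√(Z(-142) + ((-11304 - 10961) + g(130))) = √(2*(-142) + ((-11304 - 10961) + (1040 + 20*130))) = √(-284 + (-22265 + (1040 + 2600))) = √(-284 + (-22265 + 3640)) = √(-284 - 18625) = √(-18909) = 3*I*√2101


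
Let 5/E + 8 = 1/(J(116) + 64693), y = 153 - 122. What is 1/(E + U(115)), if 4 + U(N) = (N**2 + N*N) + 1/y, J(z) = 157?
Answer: 16082769/425315376023 ≈ 3.7814e-5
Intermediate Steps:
y = 31
U(N) = -123/31 + 2*N**2 (U(N) = -4 + ((N**2 + N*N) + 1/31) = -4 + ((N**2 + N**2) + 1/31) = -4 + (2*N**2 + 1/31) = -4 + (1/31 + 2*N**2) = -123/31 + 2*N**2)
E = -324250/518799 (E = 5/(-8 + 1/(157 + 64693)) = 5/(-8 + 1/64850) = 5/(-518799/64850) = 5*(-64850/518799) = -324250/518799 ≈ -0.62500)
1/(E + U(115)) = 1/(-324250/518799 + (-123/31 + 2*115**2)) = 1/(-324250/518799 + (-123/31 + 2*13225)) = 1/(-324250/518799 + (-123/31 + 26450)) = 1/(-324250/518799 + 819827/31) = 1/(425315376023/16082769) = 16082769/425315376023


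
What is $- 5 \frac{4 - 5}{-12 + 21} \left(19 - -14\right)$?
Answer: $\frac{55}{3} \approx 18.333$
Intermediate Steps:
$- 5 \frac{4 - 5}{-12 + 21} \left(19 - -14\right) = - 5 \left(- \frac{1}{9}\right) \left(19 + 14\right) = - 5 \left(\left(-1\right) \frac{1}{9}\right) 33 = \left(-5\right) \left(- \frac{1}{9}\right) 33 = \frac{5}{9} \cdot 33 = \frac{55}{3}$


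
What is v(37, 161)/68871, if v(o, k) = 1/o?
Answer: 1/2548227 ≈ 3.9243e-7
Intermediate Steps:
v(37, 161)/68871 = 1/(37*68871) = (1/37)*(1/68871) = 1/2548227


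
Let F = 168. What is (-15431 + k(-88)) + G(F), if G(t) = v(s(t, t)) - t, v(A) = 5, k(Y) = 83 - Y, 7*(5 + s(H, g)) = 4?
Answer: -15423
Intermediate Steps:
s(H, g) = -31/7 (s(H, g) = -5 + (⅐)*4 = -5 + 4/7 = -31/7)
G(t) = 5 - t
(-15431 + k(-88)) + G(F) = (-15431 + (83 - 1*(-88))) + (5 - 1*168) = (-15431 + (83 + 88)) + (5 - 168) = (-15431 + 171) - 163 = -15260 - 163 = -15423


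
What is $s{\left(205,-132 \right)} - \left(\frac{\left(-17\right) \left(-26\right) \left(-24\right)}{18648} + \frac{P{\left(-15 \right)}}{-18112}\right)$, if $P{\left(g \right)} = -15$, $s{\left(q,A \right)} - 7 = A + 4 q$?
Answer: $\frac{9788745529}{14073024} \approx 695.57$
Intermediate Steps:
$s{\left(q,A \right)} = 7 + A + 4 q$ ($s{\left(q,A \right)} = 7 + \left(A + 4 q\right) = 7 + A + 4 q$)
$s{\left(205,-132 \right)} - \left(\frac{\left(-17\right) \left(-26\right) \left(-24\right)}{18648} + \frac{P{\left(-15 \right)}}{-18112}\right) = \left(7 - 132 + 4 \cdot 205\right) - \left(\frac{\left(-17\right) \left(-26\right) \left(-24\right)}{18648} - \frac{15}{-18112}\right) = \left(7 - 132 + 820\right) - \left(442 \left(-24\right) \frac{1}{18648} - - \frac{15}{18112}\right) = 695 - \left(\left(-10608\right) \frac{1}{18648} + \frac{15}{18112}\right) = 695 - \left(- \frac{442}{777} + \frac{15}{18112}\right) = 695 - - \frac{7993849}{14073024} = 695 + \frac{7993849}{14073024} = \frac{9788745529}{14073024}$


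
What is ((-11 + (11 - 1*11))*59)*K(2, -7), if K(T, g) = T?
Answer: -1298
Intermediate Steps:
((-11 + (11 - 1*11))*59)*K(2, -7) = ((-11 + (11 - 1*11))*59)*2 = ((-11 + (11 - 11))*59)*2 = ((-11 + 0)*59)*2 = -11*59*2 = -649*2 = -1298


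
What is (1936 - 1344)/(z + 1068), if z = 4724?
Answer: 37/362 ≈ 0.10221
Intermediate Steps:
(1936 - 1344)/(z + 1068) = (1936 - 1344)/(4724 + 1068) = 592/5792 = 592*(1/5792) = 37/362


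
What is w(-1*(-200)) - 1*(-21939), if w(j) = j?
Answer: 22139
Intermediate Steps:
w(-1*(-200)) - 1*(-21939) = -1*(-200) - 1*(-21939) = 200 + 21939 = 22139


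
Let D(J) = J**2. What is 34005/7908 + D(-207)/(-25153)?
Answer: 172159291/66303308 ≈ 2.5965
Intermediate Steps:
34005/7908 + D(-207)/(-25153) = 34005/7908 + (-207)**2/(-25153) = 34005*(1/7908) + 42849*(-1/25153) = 11335/2636 - 42849/25153 = 172159291/66303308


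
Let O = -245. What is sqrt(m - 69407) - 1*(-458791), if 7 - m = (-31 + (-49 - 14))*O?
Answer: 458791 + 3*I*sqrt(10270) ≈ 4.5879e+5 + 304.02*I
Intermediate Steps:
m = -23023 (m = 7 - (-31 + (-49 - 14))*(-245) = 7 - (-31 - 63)*(-245) = 7 - (-94)*(-245) = 7 - 1*23030 = 7 - 23030 = -23023)
sqrt(m - 69407) - 1*(-458791) = sqrt(-23023 - 69407) - 1*(-458791) = sqrt(-92430) + 458791 = 3*I*sqrt(10270) + 458791 = 458791 + 3*I*sqrt(10270)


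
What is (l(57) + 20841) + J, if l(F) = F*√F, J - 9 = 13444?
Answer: 34294 + 57*√57 ≈ 34724.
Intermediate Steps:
J = 13453 (J = 9 + 13444 = 13453)
l(F) = F^(3/2)
(l(57) + 20841) + J = (57^(3/2) + 20841) + 13453 = (57*√57 + 20841) + 13453 = (20841 + 57*√57) + 13453 = 34294 + 57*√57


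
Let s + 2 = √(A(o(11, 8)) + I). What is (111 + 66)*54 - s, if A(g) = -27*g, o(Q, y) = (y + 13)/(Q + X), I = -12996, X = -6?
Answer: 9560 - 3*I*√36415/5 ≈ 9560.0 - 114.5*I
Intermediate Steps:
o(Q, y) = (13 + y)/(-6 + Q) (o(Q, y) = (y + 13)/(Q - 6) = (13 + y)/(-6 + Q))
s = -2 + 3*I*√36415/5 (s = -2 + √(-27*(13 + 8)/(-6 + 11) - 12996) = -2 + √(-27*21/5 - 12996) = -2 + √(-567/5 - 12996) = -2 + √(-65547/5) = -2 + 3*I*√36415/5 ≈ -2.0 + 114.5*I)
(111 + 66)*54 - s = (111 + 66)*54 - (-2 + 3*I*√36415/5) = 177*54 + (2 - 3*I*√36415/5) = 9558 + (2 - 3*I*√36415/5) = 9560 - 3*I*√36415/5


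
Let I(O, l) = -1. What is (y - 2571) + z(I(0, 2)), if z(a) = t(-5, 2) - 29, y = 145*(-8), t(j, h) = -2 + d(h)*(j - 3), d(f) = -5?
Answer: -3722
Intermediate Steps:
t(j, h) = 13 - 5*j (t(j, h) = -2 - 5*(j - 3) = -2 - 5*(-3 + j) = -2 + (15 - 5*j) = 13 - 5*j)
y = -1160
z(a) = 9 (z(a) = (13 - 5*(-5)) - 29 = (13 + 25) - 29 = 38 - 29 = 9)
(y - 2571) + z(I(0, 2)) = (-1160 - 2571) + 9 = -3731 + 9 = -3722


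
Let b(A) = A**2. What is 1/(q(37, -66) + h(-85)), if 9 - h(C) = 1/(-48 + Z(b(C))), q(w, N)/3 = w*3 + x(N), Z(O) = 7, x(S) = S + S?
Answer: -41/2213 ≈ -0.018527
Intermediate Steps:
x(S) = 2*S
q(w, N) = 6*N + 9*w (q(w, N) = 3*(w*3 + 2*N) = 3*(3*w + 2*N) = 3*(2*N + 3*w) = 6*N + 9*w)
h(C) = 370/41 (h(C) = 9 - 1/(-48 + 7) = 9 - 1/(-41) = 9 - 1*(-1/41) = 9 + 1/41 = 370/41)
1/(q(37, -66) + h(-85)) = 1/((6*(-66) + 9*37) + 370/41) = 1/((-396 + 333) + 370/41) = 1/(-63 + 370/41) = 1/(-2213/41) = -41/2213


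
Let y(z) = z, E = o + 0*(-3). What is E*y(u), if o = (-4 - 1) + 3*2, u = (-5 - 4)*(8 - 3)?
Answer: -45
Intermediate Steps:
u = -45 (u = -9*5 = -45)
o = 1 (o = -5 + 6 = 1)
E = 1 (E = 1 + 0*(-3) = 1 + 0 = 1)
E*y(u) = 1*(-45) = -45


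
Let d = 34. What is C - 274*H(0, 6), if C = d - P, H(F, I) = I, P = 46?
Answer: -1656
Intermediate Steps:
C = -12 (C = 34 - 1*46 = 34 - 46 = -12)
C - 274*H(0, 6) = -12 - 274*6 = -12 - 137*12 = -12 - 1644 = -1656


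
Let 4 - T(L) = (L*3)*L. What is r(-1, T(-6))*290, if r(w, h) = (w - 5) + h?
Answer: -31900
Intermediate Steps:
T(L) = 4 - 3*L**2 (T(L) = 4 - L*3*L = 4 - 3*L*L = 4 - 3*L**2)
r(w, h) = -5 + h + w (r(w, h) = (-5 + w) + h = -5 + h + w)
r(-1, T(-6))*290 = (-5 + (4 - 3*(-6)**2) - 1)*290 = (-5 + (4 - 3*36) - 1)*290 = (-5 + (4 - 108) - 1)*290 = (-5 - 104 - 1)*290 = -110*290 = -31900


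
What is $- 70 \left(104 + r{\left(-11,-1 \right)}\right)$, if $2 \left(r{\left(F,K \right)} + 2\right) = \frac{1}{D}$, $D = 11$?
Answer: $- \frac{78575}{11} \approx -7143.2$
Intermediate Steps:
$r{\left(F,K \right)} = - \frac{43}{22}$ ($r{\left(F,K \right)} = -2 + \frac{1}{2 \cdot 11} = -2 + \frac{1}{2} \cdot \frac{1}{11} = -2 + \frac{1}{22} = - \frac{43}{22}$)
$- 70 \left(104 + r{\left(-11,-1 \right)}\right) = - 70 \left(104 - \frac{43}{22}\right) = \left(-70\right) \frac{2245}{22} = - \frac{78575}{11}$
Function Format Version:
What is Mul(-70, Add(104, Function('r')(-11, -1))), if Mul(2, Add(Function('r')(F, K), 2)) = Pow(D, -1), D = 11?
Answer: Rational(-78575, 11) ≈ -7143.2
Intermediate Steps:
Function('r')(F, K) = Rational(-43, 22) (Function('r')(F, K) = Add(-2, Mul(Rational(1, 2), Pow(11, -1))) = Add(-2, Mul(Rational(1, 2), Rational(1, 11))) = Add(-2, Rational(1, 22)) = Rational(-43, 22))
Mul(-70, Add(104, Function('r')(-11, -1))) = Mul(-70, Add(104, Rational(-43, 22))) = Mul(-70, Rational(2245, 22)) = Rational(-78575, 11)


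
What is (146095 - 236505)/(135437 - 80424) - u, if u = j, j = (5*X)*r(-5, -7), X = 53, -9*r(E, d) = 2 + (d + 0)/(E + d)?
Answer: 442167515/5941404 ≈ 74.421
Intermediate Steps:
r(E, d) = -2/9 - d/(9*(E + d)) (r(E, d) = -(2 + (d + 0)/(E + d))/9 = -(2 + d/(E + d))/9 = -2/9 - d/(9*(E + d)))
j = -8215/108 (j = (5*53)*((-2/9*(-5) - ⅓*(-7))/(-5 - 7)) = 265*((10/9 + 7/3)/(-12)) = 265*(-1/12*31/9) = 265*(-31/108) = -8215/108 ≈ -76.065)
u = -8215/108 ≈ -76.065
(146095 - 236505)/(135437 - 80424) - u = (146095 - 236505)/(135437 - 80424) - 1*(-8215/108) = -90410/55013 + 8215/108 = 442167515/5941404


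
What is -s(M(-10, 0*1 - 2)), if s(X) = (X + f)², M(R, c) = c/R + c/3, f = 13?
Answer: -35344/225 ≈ -157.08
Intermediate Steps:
M(R, c) = c/3 + c/R (M(R, c) = c/R + c*(⅓) = c/R + c/3 = c/3 + c/R)
s(X) = (13 + X)² (s(X) = (X + 13)² = (13 + X)²)
-s(M(-10, 0*1 - 2)) = -(13 + ((0*1 - 2)/3 + (0*1 - 2)/(-10)))² = -(13 + ((0 - 2)/3 + (0 - 2)*(-⅒)))² = -(13 + ((⅓)*(-2) - 2*(-⅒)))² = -(13 + (-⅔ + ⅕))² = -(13 - 7/15)² = -(188/15)² = -1*35344/225 = -35344/225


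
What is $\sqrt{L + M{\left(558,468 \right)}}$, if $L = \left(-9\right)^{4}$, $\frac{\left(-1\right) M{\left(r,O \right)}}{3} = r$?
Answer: $3 \sqrt{543} \approx 69.907$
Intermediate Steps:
$M{\left(r,O \right)} = - 3 r$
$L = 6561$
$\sqrt{L + M{\left(558,468 \right)}} = \sqrt{6561 - 1674} = \sqrt{4887} = 3 \sqrt{543}$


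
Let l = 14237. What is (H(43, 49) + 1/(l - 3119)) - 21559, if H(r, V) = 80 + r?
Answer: -238325447/11118 ≈ -21436.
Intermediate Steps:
(H(43, 49) + 1/(l - 3119)) - 21559 = ((80 + 43) + 1/(14237 - 3119)) - 21559 = (123 + 1/11118) - 21559 = 1367515/11118 - 21559 = -238325447/11118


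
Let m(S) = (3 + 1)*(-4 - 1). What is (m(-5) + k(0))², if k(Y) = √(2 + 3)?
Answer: (20 - √5)² ≈ 315.56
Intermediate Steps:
k(Y) = √5
m(S) = -20 (m(S) = 4*(-5) = -20)
(m(-5) + k(0))² = (-20 + √5)²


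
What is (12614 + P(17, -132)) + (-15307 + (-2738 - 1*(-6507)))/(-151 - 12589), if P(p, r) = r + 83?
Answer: 80044819/6370 ≈ 12566.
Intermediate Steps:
P(p, r) = 83 + r
(12614 + P(17, -132)) + (-15307 + (-2738 - 1*(-6507)))/(-151 - 12589) = (12614 + (83 - 132)) + (-15307 + (-2738 - 1*(-6507)))/(-151 - 12589) = (12614 - 49) + (-15307 + (-2738 + 6507))/(-12740) = 12565 + (-15307 + 3769)*(-1/12740) = 12565 - 11538*(-1/12740) = 12565 + 5769/6370 = 80044819/6370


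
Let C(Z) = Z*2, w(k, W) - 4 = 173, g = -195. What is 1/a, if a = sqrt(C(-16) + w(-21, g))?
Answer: sqrt(145)/145 ≈ 0.083045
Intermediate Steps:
w(k, W) = 177 (w(k, W) = 4 + 173 = 177)
C(Z) = 2*Z
a = sqrt(145) (a = sqrt(2*(-16) + 177) = sqrt(-32 + 177) = sqrt(145) ≈ 12.042)
1/a = 1/(sqrt(145)) = sqrt(145)/145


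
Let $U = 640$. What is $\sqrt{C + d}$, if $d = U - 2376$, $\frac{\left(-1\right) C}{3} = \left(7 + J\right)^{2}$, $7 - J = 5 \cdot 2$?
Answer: $2 i \sqrt{446} \approx 42.237 i$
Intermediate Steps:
$J = -3$ ($J = 7 - 5 \cdot 2 = 7 - 10 = -3$)
$C = -48$ ($C = - 3 \left(7 - 3\right)^{2} = - 3 \cdot 4^{2} = \left(-3\right) 16 = -48$)
$d = -1736$ ($d = 640 - 2376 = -1736$)
$\sqrt{C + d} = \sqrt{-48 - 1736} = \sqrt{-1784} = 2 i \sqrt{446}$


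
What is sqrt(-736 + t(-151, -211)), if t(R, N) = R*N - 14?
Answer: sqrt(31111) ≈ 176.38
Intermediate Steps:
t(R, N) = -14 + N*R (t(R, N) = N*R - 14 = -14 + N*R)
sqrt(-736 + t(-151, -211)) = sqrt(-736 + (-14 - 211*(-151))) = sqrt(-736 + (-14 + 31861)) = sqrt(-736 + 31847) = sqrt(31111)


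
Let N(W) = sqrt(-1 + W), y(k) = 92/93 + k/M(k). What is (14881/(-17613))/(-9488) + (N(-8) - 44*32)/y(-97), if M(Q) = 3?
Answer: 1989306905641/44284718160 - 279*I/2915 ≈ 44.921 - 0.095712*I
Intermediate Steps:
y(k) = 92/93 + k/3
(14881/(-17613))/(-9488) + (N(-8) - 44*32)/y(-97) = (14881/(-17613))/(-9488) + (sqrt(-1 - 8) - 44*32)/(92/93 + (1/3)*(-97)) = (14881*(-1/17613))*(-1/9488) + (sqrt(-9) - 1408)/(92/93 - 97/3) = -14881/17613*(-1/9488) + (3*I - 1408)/(-2915/93) = 14881/167112144 + (-1408 + 3*I)*(-93/2915) = 14881/167112144 + (11904/265 - 279*I/2915) = 1989306905641/44284718160 - 279*I/2915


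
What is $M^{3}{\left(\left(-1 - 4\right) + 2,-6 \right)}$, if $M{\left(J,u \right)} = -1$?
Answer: $-1$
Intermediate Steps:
$M^{3}{\left(\left(-1 - 4\right) + 2,-6 \right)} = \left(-1\right)^{3} = -1$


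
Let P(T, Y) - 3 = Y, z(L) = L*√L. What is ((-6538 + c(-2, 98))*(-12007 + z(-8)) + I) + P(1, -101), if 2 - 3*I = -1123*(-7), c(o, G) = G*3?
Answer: 224906971/3 + 99904*I*√2 ≈ 7.4969e+7 + 1.4129e+5*I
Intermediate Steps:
z(L) = L^(3/2)
P(T, Y) = 3 + Y
c(o, G) = 3*G
I = -7859/3 (I = ⅔ - (-1123)*(-7)/3 = ⅔ - ⅓*7861 = ⅔ - 7861/3 = -7859/3 ≈ -2619.7)
((-6538 + c(-2, 98))*(-12007 + z(-8)) + I) + P(1, -101) = ((-6538 + 3*98)*(-12007 + (-8)^(3/2)) - 7859/3) + (3 - 101) = ((-6538 + 294)*(-12007 - 16*I*√2) - 7859/3) - 98 = (-6244*(-12007 - 16*I*√2) - 7859/3) - 98 = ((74971708 + 99904*I*√2) - 7859/3) - 98 = (224907265/3 + 99904*I*√2) - 98 = 224906971/3 + 99904*I*√2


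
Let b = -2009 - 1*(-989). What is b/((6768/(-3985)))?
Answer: 338725/564 ≈ 600.58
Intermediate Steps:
b = -1020 (b = -2009 + 989 = -1020)
b/((6768/(-3985))) = -1020/(6768/(-3985)) = -1020/(6768*(-1/3985)) = -1020/(-6768/3985) = -1020*(-3985/6768) = 338725/564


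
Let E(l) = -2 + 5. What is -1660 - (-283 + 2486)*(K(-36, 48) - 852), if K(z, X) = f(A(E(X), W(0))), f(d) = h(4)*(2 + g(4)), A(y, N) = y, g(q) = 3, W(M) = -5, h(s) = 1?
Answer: 1864281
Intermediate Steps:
E(l) = 3
f(d) = 5 (f(d) = 1*(2 + 3) = 1*5 = 5)
K(z, X) = 5
-1660 - (-283 + 2486)*(K(-36, 48) - 852) = -1660 - (-283 + 2486)*(5 - 852) = -1660 - 2203*(-847) = -1660 - 1*(-1865941) = -1660 + 1865941 = 1864281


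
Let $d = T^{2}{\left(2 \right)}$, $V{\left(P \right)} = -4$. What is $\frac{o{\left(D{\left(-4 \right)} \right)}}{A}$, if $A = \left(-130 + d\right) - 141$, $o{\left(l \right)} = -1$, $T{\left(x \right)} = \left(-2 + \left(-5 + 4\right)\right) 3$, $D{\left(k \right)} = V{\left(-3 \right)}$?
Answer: $\frac{1}{190} \approx 0.0052632$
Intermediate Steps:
$D{\left(k \right)} = -4$
$T{\left(x \right)} = -9$ ($T{\left(x \right)} = \left(-2 - 1\right) 3 = \left(-3\right) 3 = -9$)
$d = 81$ ($d = \left(-9\right)^{2} = 81$)
$A = -190$ ($A = \left(-130 + 81\right) - 141 = -49 - 141 = -190$)
$\frac{o{\left(D{\left(-4 \right)} \right)}}{A} = - \frac{1}{-190} = \left(-1\right) \left(- \frac{1}{190}\right) = \frac{1}{190}$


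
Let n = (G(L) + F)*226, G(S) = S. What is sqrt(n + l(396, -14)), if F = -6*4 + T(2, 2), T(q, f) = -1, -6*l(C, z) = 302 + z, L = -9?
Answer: 2*I*sqrt(1933) ≈ 87.932*I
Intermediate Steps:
l(C, z) = -151/3 - z/6 (l(C, z) = -(302 + z)/6 = -151/3 - z/6)
F = -25 (F = -6*4 - 1 = -24 - 1 = -25)
n = -7684 (n = (-9 - 25)*226 = -34*226 = -7684)
sqrt(n + l(396, -14)) = sqrt(-7684 + (-151/3 - 1/6*(-14))) = sqrt(-7684 + (-151/3 + 7/3)) = sqrt(-7684 - 48) = sqrt(-7732) = 2*I*sqrt(1933)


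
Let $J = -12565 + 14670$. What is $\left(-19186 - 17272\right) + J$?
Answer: $-34353$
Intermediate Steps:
$J = 2105$
$\left(-19186 - 17272\right) + J = \left(-19186 - 17272\right) + 2105 = -36458 + 2105 = -34353$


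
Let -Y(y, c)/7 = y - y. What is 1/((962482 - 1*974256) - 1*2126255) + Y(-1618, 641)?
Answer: -1/2138029 ≈ -4.6772e-7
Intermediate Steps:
Y(y, c) = 0 (Y(y, c) = -7*(y - y) = -7*0 = 0)
1/((962482 - 1*974256) - 1*2126255) + Y(-1618, 641) = 1/((962482 - 1*974256) - 1*2126255) + 0 = 1/((962482 - 974256) - 2126255) + 0 = 1/(-11774 - 2126255) + 0 = 1/(-2138029) + 0 = -1/2138029 + 0 = -1/2138029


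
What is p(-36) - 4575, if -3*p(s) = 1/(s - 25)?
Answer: -837224/183 ≈ -4575.0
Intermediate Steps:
p(s) = -1/(3*(-25 + s)) (p(s) = -1/(3*(s - 25)) = -1/(3*(-25 + s)))
p(-36) - 4575 = -1/(-75 + 3*(-36)) - 4575 = -1/(-75 - 108) - 4575 = -1/(-183) - 4575 = -1*(-1/183) - 4575 = 1/183 - 4575 = -837224/183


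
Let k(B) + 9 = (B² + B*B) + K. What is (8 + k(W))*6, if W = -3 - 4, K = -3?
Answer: 564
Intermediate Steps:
W = -7
k(B) = -12 + 2*B² (k(B) = -9 + ((B² + B*B) - 3) = -9 + ((B² + B²) - 3) = -9 + (2*B² - 3) = -9 + (-3 + 2*B²) = -12 + 2*B²)
(8 + k(W))*6 = (8 + (-12 + 2*(-7)²))*6 = (8 + (-12 + 2*49))*6 = (8 + (-12 + 98))*6 = (8 + 86)*6 = 94*6 = 564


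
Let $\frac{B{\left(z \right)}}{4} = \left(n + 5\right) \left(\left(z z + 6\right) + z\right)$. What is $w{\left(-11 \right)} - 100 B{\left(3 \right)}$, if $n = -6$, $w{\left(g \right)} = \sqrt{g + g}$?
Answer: $7200 + i \sqrt{22} \approx 7200.0 + 4.6904 i$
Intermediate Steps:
$w{\left(g \right)} = \sqrt{2} \sqrt{g}$ ($w{\left(g \right)} = \sqrt{2 g} = \sqrt{2} \sqrt{g}$)
$B{\left(z \right)} = -24 - 4 z - 4 z^{2}$ ($B{\left(z \right)} = 4 \left(-6 + 5\right) \left(\left(z z + 6\right) + z\right) = 4 \left(- (\left(z^{2} + 6\right) + z)\right) = 4 \left(- (\left(6 + z^{2}\right) + z)\right) = 4 \left(- (6 + z + z^{2})\right) = 4 \left(-6 - z - z^{2}\right) = -24 - 4 z - 4 z^{2}$)
$w{\left(-11 \right)} - 100 B{\left(3 \right)} = \sqrt{2} \sqrt{-11} - 100 \left(-24 - 12 - 4 \cdot 3^{2}\right) = \sqrt{2} i \sqrt{11} - 100 \left(-24 - 12 - 36\right) = i \sqrt{22} - 100 \left(-24 - 12 - 36\right) = i \sqrt{22} - -7200 = i \sqrt{22} + 7200 = 7200 + i \sqrt{22}$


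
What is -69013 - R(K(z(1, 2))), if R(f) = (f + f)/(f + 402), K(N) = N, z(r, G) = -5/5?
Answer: -27674211/401 ≈ -69013.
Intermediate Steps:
z(r, G) = -1 (z(r, G) = -5*⅕ = -1)
R(f) = 2*f/(402 + f) (R(f) = (2*f)/(402 + f) = 2*f/(402 + f))
-69013 - R(K(z(1, 2))) = -69013 - 2*(-1)/(402 - 1) = -69013 - 2*(-1)/401 = -69013 - 1*(-2/401) = -69013 + 2/401 = -27674211/401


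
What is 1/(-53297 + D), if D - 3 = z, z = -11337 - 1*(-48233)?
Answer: -1/16398 ≈ -6.0983e-5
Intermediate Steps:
z = 36896 (z = -11337 + 48233 = 36896)
D = 36899 (D = 3 + 36896 = 36899)
1/(-53297 + D) = 1/(-53297 + 36899) = 1/(-16398) = -1/16398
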